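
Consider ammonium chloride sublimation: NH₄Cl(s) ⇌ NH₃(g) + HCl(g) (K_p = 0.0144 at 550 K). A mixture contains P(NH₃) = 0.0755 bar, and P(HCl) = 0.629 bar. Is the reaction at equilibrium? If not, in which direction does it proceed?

(NH₄Cl is a pure solid — omitted from Q_p.)
Q_p = P(NH₃)·P(HCl) = (0.0755)·(0.629) = 0.0475
Q_p = 0.0475 > K_p = 0.0144, so the reverse reaction proceeds.

reverse (toward reactants)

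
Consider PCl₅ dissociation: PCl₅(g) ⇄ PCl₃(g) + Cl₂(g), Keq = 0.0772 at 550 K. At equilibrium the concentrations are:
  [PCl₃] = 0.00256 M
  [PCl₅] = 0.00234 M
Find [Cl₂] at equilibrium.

At equilibrium, Keq = [PCl₃]·[Cl₂] / [PCl₅] = 0.0772.
(0.00256)·([Cl₂]) / (0.00234) = 0.0772
[Cl₂] = 0.0706 M

[Cl₂] = 0.0706 M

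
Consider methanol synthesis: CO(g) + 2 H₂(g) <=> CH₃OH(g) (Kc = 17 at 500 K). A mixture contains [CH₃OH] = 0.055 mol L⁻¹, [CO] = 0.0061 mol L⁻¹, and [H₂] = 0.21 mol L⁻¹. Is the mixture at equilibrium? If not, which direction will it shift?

no; Q > K, reaction proceeds in reverse

Qc = [CH₃OH] / ([CO]·[H₂]²) = (0.055) / ((0.0061)·(0.21)²) = 200
Qc = 200 > Kc = 17: net reverse reaction.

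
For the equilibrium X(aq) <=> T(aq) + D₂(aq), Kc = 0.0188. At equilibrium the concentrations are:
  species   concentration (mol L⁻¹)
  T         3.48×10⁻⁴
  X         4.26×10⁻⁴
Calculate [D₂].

At equilibrium, Kc = [T]·[D₂] / [X] = 0.0188.
(3.48×10⁻⁴)·([D₂]) / (4.26×10⁻⁴) = 0.0188
[D₂] = 0.0230 mol L⁻¹

[D₂] = 0.0230 mol L⁻¹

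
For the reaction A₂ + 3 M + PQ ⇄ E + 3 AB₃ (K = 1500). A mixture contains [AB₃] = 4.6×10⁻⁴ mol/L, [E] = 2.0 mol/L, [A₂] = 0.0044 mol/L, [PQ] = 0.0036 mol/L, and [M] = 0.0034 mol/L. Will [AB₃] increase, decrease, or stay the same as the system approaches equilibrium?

increase

Q = [E]·[AB₃]³ / ([A₂]·[M]³·[PQ]) = (2.0)·(4.6×10⁻⁴)³ / ((0.0044)·(0.0034)³·(0.0036)) = 310
Q = 310 < K = 1500: net forward reaction.
AB₃ is a product, so it increases.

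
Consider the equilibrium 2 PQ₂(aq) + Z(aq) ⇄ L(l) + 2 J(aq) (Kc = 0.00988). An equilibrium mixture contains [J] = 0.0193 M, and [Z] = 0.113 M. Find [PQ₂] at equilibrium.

[PQ₂] = 0.578 M

(L is a pure liquid — omitted from Kc.)
At equilibrium, Kc = [J]² / ([PQ₂]²·[Z]) = 0.00988.
(0.0193)² / (([PQ₂])²·(0.113)) = 0.00988
[PQ₂]² = 0.334 ⇒ [PQ₂] = 0.578 M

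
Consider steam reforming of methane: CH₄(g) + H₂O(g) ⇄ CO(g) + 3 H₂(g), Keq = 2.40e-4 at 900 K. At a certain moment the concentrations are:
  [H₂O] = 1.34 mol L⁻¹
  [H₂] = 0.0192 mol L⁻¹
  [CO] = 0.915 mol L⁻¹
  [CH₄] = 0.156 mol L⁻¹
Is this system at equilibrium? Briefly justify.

no; Q < K, reaction proceeds forward

Q = [CO]·[H₂]³ / ([CH₄]·[H₂O]) = (0.915)·(0.0192)³ / ((0.156)·(1.34)) = 3.10e-5
Q = 3.10e-5 < Keq = 2.40e-4: net forward reaction.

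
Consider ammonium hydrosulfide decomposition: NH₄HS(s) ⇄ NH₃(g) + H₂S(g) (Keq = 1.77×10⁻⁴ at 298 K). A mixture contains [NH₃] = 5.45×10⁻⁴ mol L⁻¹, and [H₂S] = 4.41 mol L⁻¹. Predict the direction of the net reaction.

(NH₄HS is a pure solid — omitted from Q.)
Q = [NH₃]·[H₂S] = (5.45×10⁻⁴)·(4.41) = 0.00240
Q = 0.00240 > Keq = 1.77×10⁻⁴, so the reverse reaction proceeds.

reverse (toward reactants)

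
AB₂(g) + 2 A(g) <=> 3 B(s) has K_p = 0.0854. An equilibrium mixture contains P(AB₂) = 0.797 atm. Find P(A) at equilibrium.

P(A) = 3.83 atm

(B is a pure solid — omitted from K_p.)
At equilibrium, K_p = 1 / (P(AB₂)·P(A)²) = 0.0854.
1 / ((0.797)·(P(A))²) = 0.0854
P(A)² = 14.7 ⇒ P(A) = 3.83 atm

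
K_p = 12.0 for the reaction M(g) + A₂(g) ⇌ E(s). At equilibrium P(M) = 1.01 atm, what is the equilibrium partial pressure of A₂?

P(A₂) = 0.0825 atm

(E is a pure solid — omitted from K_p.)
At equilibrium, K_p = 1 / (P(M)·P(A₂)) = 12.0.
1 / ((1.01)·(P(A₂))) = 12.0
P(A₂) = 0.0825 atm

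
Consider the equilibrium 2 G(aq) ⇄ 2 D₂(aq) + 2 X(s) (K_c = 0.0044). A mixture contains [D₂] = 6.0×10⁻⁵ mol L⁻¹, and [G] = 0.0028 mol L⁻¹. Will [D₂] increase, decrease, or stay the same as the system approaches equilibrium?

increase

(X is a pure solid — omitted from Q_c.)
Q_c = [D₂]² / [G]² = (6.0×10⁻⁵)² / (0.0028)² = 4.6×10⁻⁴
Q_c = 4.6×10⁻⁴ < K_c = 0.0044: net forward reaction.
D₂ is a product, so it increases.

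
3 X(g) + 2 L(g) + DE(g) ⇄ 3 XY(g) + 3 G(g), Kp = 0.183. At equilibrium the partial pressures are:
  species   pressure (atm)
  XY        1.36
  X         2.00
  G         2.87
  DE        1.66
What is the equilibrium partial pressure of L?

P(L) = 4.95 atm

At equilibrium, Kp = P(XY)³·P(G)³ / (P(X)³·P(L)²·P(DE)) = 0.183.
(1.36)³·(2.87)³ / ((2.00)³·(P(L))²·(1.66)) = 0.183
P(L)² = 24.5 ⇒ P(L) = 4.95 atm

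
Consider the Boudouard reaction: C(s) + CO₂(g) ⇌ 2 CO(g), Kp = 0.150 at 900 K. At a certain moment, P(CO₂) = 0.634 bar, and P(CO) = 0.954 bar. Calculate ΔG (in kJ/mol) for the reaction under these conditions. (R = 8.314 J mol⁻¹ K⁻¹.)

(C is a pure solid — omitted from Qp.)
Qp = P(CO)² / P(CO₂) = (0.954)² / (0.634) = 1.44
ΔG = RT ln(Qp/Kp) = (8.314 J mol⁻¹ K⁻¹)(900 K) × ln(1.44/0.150)
   = (7.483 kJ/mol)(2.262) = 16.9 kJ/mol
ΔG > 0, so the forward reaction is non-spontaneous (proceeds in reverse).

ΔG = 16.9 kJ/mol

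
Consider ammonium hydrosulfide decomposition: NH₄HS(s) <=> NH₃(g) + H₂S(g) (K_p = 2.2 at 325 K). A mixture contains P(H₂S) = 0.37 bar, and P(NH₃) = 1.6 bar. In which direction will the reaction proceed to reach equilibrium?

(NH₄HS is a pure solid — omitted from Q_p.)
Q_p = P(NH₃)·P(H₂S) = (1.6)·(0.37) = 0.59
Q_p = 0.59 < K_p = 2.2, so the forward reaction proceeds.

toward products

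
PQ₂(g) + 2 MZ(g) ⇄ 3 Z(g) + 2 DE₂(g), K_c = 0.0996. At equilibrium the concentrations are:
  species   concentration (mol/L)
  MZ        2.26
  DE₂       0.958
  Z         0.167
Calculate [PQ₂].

At equilibrium, K_c = [Z]³·[DE₂]² / ([PQ₂]·[MZ]²) = 0.0996.
(0.167)³·(0.958)² / (([PQ₂])·(2.26)²) = 0.0996
[PQ₂] = 0.00840 mol/L

[PQ₂] = 0.00840 mol/L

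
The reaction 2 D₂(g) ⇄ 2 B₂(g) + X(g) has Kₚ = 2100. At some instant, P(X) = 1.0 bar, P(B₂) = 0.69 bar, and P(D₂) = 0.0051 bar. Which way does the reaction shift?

to the left

Qₚ = P(B₂)²·P(X) / P(D₂)² = (0.69)²·(1.0) / (0.0051)² = 18000
Qₚ = 18000 > Kₚ = 2100, so the reverse reaction proceeds.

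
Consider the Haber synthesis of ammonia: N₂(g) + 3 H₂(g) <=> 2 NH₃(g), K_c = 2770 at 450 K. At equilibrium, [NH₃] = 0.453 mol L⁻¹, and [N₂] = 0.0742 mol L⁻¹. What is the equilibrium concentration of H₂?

At equilibrium, K_c = [NH₃]² / ([N₂]·[H₂]³) = 2770.
(0.453)² / ((0.0742)·([H₂])³) = 2770
[H₂]³ = 9.98×10⁻⁴ ⇒ [H₂] = 0.0999 mol L⁻¹

[H₂] = 0.0999 mol L⁻¹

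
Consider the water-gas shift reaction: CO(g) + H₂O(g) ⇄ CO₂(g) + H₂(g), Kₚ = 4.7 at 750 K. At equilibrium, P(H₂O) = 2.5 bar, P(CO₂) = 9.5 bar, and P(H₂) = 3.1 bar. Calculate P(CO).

P(CO) = 2.5 bar

At equilibrium, Kₚ = P(CO₂)·P(H₂) / (P(CO)·P(H₂O)) = 4.7.
(9.5)·(3.1) / ((P(CO))·(2.5)) = 4.7
P(CO) = 2.51 = 2.5 bar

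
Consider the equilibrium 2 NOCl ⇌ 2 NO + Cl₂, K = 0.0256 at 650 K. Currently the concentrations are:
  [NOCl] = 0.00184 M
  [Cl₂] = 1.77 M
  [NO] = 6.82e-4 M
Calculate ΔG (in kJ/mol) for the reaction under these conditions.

Q = [NO]²·[Cl₂] / [NOCl]² = (6.82e-4)²·(1.77) / (0.00184)² = 0.243
ΔG = RT ln(Q/K) = (8.314 J mol⁻¹ K⁻¹)(650 K) × ln(0.243/0.0256)
   = (5.404 kJ/mol)(2.250) = 12.2 kJ/mol
ΔG > 0, so the forward reaction is non-spontaneous (proceeds in reverse).

ΔG = 12.2 kJ/mol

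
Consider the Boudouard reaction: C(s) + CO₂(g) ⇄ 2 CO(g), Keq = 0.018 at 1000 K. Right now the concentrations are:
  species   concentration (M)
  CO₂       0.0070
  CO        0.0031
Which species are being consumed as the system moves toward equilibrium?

C, CO₂ (reactants)

(C is a pure solid — omitted from Q.)
Q = [CO]² / [CO₂] = (0.0031)² / (0.0070) = 0.0014
Q = 0.0014 < Keq = 0.018: net forward reaction.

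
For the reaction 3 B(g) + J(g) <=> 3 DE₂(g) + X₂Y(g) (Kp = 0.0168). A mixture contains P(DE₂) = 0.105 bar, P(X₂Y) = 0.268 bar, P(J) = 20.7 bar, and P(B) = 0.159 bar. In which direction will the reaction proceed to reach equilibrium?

toward products

Qp = P(DE₂)³·P(X₂Y) / (P(B)³·P(J)) = (0.105)³·(0.268) / ((0.159)³·(20.7)) = 0.00373
Qp = 0.00373 < Kp = 0.0168, so the forward reaction proceeds.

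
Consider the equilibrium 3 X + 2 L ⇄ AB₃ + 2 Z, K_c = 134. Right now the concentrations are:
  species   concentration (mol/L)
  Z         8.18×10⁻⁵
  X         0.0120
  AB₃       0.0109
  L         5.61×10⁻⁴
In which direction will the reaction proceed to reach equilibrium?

Q_c = [AB₃]·[Z]² / ([X]³·[L]²) = (0.0109)·(8.18×10⁻⁵)² / ((0.0120)³·(5.61×10⁻⁴)²) = 134
Q_c = 134 = K_c, so the system is already at equilibrium.

neither direction; the system is at equilibrium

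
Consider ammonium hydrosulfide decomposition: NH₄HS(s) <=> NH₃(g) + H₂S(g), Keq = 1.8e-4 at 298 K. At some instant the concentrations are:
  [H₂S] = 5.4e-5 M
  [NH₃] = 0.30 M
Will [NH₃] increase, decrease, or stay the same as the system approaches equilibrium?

increase

(NH₄HS is a pure solid — omitted from Q.)
Q = [NH₃]·[H₂S] = (0.30)·(5.4e-5) = 1.6e-5
Q = 1.6e-5 < Keq = 1.8e-4: net forward reaction.
NH₃ is a product, so it increases.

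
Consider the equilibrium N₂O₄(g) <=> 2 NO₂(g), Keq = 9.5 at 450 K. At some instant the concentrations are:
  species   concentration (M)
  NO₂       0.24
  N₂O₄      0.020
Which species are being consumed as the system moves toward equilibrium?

Q = [NO₂]² / [N₂O₄] = (0.24)² / (0.020) = 2.9
Q = 2.9 < Keq = 9.5: net forward reaction.

N₂O₄ (reactants)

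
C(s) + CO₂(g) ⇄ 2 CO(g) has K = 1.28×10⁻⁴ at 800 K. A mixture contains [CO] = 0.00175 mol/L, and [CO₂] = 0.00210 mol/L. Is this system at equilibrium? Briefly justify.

no; Q > K, reaction proceeds in reverse

(C is a pure solid — omitted from Q.)
Q = [CO]² / [CO₂] = (0.00175)² / (0.00210) = 0.00146
Q = 0.00146 > K = 1.28×10⁻⁴: net reverse reaction.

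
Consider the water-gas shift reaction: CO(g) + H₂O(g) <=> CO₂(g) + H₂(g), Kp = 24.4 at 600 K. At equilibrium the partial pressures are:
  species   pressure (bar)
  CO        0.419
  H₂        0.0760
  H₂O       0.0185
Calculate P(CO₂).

At equilibrium, Kp = P(CO₂)·P(H₂) / (P(CO)·P(H₂O)) = 24.4.
(P(CO₂))·(0.0760) / ((0.419)·(0.0185)) = 24.4
P(CO₂) = 2.49 bar

P(CO₂) = 2.49 bar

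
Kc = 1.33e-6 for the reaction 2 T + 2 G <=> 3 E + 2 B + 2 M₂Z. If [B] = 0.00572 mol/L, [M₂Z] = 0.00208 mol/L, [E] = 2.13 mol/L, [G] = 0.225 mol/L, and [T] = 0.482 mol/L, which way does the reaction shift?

Qc = [E]³·[B]²·[M₂Z]² / ([T]²·[G]²) = (2.13)³·(0.00572)²·(0.00208)² / ((0.482)²·(0.225)²) = 1.16e-7
Qc = 1.16e-7 < Kc = 1.33e-6, so the forward reaction proceeds.

forward (toward products)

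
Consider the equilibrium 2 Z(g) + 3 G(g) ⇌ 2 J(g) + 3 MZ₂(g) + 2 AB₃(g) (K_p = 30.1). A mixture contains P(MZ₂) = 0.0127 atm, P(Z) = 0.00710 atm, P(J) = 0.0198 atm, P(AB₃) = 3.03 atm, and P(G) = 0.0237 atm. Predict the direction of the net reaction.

to the right

Q_p = P(J)²·P(MZ₂)³·P(AB₃)² / (P(Z)²·P(G)³) = (0.0198)²·(0.0127)³·(3.03)² / ((0.00710)²·(0.0237)³) = 11.0
Q_p = 11.0 < K_p = 30.1, so the forward reaction proceeds.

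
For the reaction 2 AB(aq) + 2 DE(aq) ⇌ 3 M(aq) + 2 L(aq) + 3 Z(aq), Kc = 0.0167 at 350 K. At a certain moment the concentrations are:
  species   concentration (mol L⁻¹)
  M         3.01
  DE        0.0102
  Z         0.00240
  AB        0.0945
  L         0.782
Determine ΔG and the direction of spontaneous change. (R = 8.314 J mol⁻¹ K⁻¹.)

ΔG = 7.85 kJ/mol; the forward reaction is non-spontaneous

Qc = [M]³·[L]²·[Z]³ / ([AB]²·[DE]²) = (3.01)³·(0.782)²·(0.00240)³ / ((0.0945)²·(0.0102)²) = 0.248
ΔG = RT ln(Qc/Kc) = (8.314 J mol⁻¹ K⁻¹)(350 K) × ln(0.248/0.0167)
   = (2.910 kJ/mol)(2.698) = 7.85 kJ/mol
ΔG > 0, so the forward reaction is non-spontaneous (proceeds in reverse).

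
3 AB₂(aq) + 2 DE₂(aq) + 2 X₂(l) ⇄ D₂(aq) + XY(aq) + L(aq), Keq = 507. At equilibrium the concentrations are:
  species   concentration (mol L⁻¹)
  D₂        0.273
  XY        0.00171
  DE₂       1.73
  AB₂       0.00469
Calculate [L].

[L] = 0.335 mol L⁻¹

(X₂ is a pure liquid — omitted from Keq.)
At equilibrium, Keq = [D₂]·[XY]·[L] / ([AB₂]³·[DE₂]²) = 507.
(0.273)·(0.00171)·([L]) / ((0.00469)³·(1.73)²) = 507
[L] = 0.335 mol L⁻¹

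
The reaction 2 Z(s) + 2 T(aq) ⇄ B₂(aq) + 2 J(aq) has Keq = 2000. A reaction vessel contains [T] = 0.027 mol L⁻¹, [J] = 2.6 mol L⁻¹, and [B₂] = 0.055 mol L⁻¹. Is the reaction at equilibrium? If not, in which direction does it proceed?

(Z is a pure solid — omitted from Q.)
Q = [B₂]·[J]² / [T]² = (0.055)·(2.6)² / (0.027)² = 510
Q = 510 < Keq = 2000, so the forward reaction proceeds.

to the right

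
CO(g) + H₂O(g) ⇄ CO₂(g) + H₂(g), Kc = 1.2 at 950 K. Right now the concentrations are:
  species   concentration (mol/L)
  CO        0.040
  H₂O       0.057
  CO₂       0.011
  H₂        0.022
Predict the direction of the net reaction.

forward (toward products)

Qc = [CO₂]·[H₂] / ([CO]·[H₂O]) = (0.011)·(0.022) / ((0.040)·(0.057)) = 0.11
Qc = 0.11 < Kc = 1.2, so the forward reaction proceeds.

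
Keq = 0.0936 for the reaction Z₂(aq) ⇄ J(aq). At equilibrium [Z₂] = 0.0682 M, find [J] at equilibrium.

[J] = 0.00638 M

At equilibrium, Keq = [J] / [Z₂] = 0.0936.
([J]) / (0.0682) = 0.0936
[J] = 0.00638 M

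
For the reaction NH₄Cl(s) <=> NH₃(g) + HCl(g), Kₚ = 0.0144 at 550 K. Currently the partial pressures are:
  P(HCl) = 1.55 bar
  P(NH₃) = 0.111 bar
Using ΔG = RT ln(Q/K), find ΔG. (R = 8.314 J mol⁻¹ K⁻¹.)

ΔG = 11.3 kJ/mol

(NH₄Cl is a pure solid — omitted from Qₚ.)
Qₚ = P(NH₃)·P(HCl) = (0.111)·(1.55) = 0.172
ΔG = RT ln(Qₚ/Kₚ) = (8.314 J mol⁻¹ K⁻¹)(550 K) × ln(0.172/0.0144)
   = (4.573 kJ/mol)(2.480) = 11.3 kJ/mol
ΔG > 0, so the forward reaction is non-spontaneous (proceeds in reverse).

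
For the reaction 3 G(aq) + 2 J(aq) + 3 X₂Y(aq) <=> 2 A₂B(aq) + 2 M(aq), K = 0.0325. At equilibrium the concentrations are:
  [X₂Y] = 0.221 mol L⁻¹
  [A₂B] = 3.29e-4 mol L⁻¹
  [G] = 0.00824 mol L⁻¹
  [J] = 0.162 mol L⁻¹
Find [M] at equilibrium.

[M] = 0.00690 mol L⁻¹

At equilibrium, K = [A₂B]²·[M]² / ([G]³·[J]²·[X₂Y]³) = 0.0325.
(3.29e-4)²·([M])² / ((0.00824)³·(0.162)²·(0.221)³) = 0.0325
[M]² = 4.76e-5 ⇒ [M] = 0.00690 mol L⁻¹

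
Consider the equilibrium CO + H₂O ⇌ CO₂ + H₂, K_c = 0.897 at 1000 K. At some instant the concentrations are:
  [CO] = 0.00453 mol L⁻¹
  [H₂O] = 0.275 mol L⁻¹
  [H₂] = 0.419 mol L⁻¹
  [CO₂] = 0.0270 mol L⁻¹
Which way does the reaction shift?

Q_c = [CO₂]·[H₂] / ([CO]·[H₂O]) = (0.0270)·(0.419) / ((0.00453)·(0.275)) = 9.08
Q_c = 9.08 > K_c = 0.897, so the reverse reaction proceeds.

to the left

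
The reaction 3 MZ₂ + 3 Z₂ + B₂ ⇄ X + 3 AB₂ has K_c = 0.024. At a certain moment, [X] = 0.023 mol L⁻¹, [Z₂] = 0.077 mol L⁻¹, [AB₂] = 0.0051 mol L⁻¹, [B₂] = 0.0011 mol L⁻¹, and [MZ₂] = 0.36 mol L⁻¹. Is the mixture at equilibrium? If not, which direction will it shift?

Q_c = [X]·[AB₂]³ / ([MZ₂]³·[Z₂]³·[B₂]) = (0.023)·(0.0051)³ / ((0.36)³·(0.077)³·(0.0011)) = 0.13
Q_c = 0.13 > K_c = 0.024: net reverse reaction.

no; Q > K, reaction proceeds in reverse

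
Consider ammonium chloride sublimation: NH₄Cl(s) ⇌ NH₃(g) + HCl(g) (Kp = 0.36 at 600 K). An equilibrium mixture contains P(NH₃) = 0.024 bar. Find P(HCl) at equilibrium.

(NH₄Cl is a pure solid — omitted from Kp.)
At equilibrium, Kp = P(NH₃)·P(HCl) = 0.36.
(0.024)·(P(HCl)) = 0.36
P(HCl) = 15.0 = 15 bar

P(HCl) = 15 bar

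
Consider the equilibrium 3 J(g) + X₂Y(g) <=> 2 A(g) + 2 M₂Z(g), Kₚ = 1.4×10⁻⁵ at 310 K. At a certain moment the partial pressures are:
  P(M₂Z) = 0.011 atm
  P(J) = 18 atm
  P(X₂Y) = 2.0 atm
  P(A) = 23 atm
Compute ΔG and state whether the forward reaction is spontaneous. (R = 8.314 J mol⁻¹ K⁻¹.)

ΔG = -2.41 kJ/mol; the forward reaction is spontaneous

Qₚ = P(A)²·P(M₂Z)² / (P(J)³·P(X₂Y)) = (23)²·(0.011)² / ((18)³·(2.0)) = 5.49×10⁻⁶
ΔG = RT ln(Qₚ/Kₚ) = (8.314 J mol⁻¹ K⁻¹)(310 K) × ln(5.49×10⁻⁶/1.4×10⁻⁵)
   = (2.577 kJ/mol)(-0.9361) = -2.41 kJ/mol
ΔG < 0, so the forward reaction is spontaneous (proceeds forward).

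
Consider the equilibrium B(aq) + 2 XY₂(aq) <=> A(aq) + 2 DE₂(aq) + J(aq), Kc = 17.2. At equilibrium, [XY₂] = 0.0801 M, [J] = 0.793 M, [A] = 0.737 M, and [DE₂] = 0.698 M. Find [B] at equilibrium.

[B] = 2.58 M

At equilibrium, Kc = [A]·[DE₂]²·[J] / ([B]·[XY₂]²) = 17.2.
(0.737)·(0.698)²·(0.793) / (([B])·(0.0801)²) = 17.2
[B] = 2.58 M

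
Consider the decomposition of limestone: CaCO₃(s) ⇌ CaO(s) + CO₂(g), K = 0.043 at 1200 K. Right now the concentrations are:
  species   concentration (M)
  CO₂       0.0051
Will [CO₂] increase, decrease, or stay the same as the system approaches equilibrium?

(CaCO₃, CaO are pure solids — omitted from Q.)
Q = [CO₂] = 0.0051
Q = 0.0051 < K = 0.043: net forward reaction.
CO₂ is a product, so it increases.

increase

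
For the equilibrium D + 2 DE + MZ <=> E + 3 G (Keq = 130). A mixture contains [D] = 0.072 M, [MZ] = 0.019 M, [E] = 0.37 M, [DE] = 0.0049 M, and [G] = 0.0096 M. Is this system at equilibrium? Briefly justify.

no; Q < K, reaction proceeds forward

Q = [E]·[G]³ / ([D]·[DE]²·[MZ]) = (0.37)·(0.0096)³ / ((0.072)·(0.0049)²·(0.019)) = 10
Q = 10 < Keq = 130: net forward reaction.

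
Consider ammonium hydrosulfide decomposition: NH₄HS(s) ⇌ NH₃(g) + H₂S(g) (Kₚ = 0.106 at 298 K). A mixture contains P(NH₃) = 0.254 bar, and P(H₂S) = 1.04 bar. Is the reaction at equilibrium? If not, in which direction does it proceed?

(NH₄HS is a pure solid — omitted from Qₚ.)
Qₚ = P(NH₃)·P(H₂S) = (0.254)·(1.04) = 0.264
Qₚ = 0.264 > Kₚ = 0.106, so the reverse reaction proceeds.

in the reverse direction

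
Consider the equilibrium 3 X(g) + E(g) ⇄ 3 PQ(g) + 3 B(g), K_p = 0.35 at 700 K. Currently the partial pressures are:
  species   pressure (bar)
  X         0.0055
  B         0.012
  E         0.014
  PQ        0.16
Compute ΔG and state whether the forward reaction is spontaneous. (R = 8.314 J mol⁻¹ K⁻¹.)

ΔG = 12.6 kJ/mol; the forward reaction is non-spontaneous

Q_p = P(PQ)³·P(B)³ / (P(X)³·P(E)) = (0.16)³·(0.012)³ / ((0.0055)³·(0.014)) = 3.04
ΔG = RT ln(Q_p/K_p) = (8.314 J mol⁻¹ K⁻¹)(700 K) × ln(3.04/0.35)
   = (5.820 kJ/mol)(2.162) = 12.6 kJ/mol
ΔG > 0, so the forward reaction is non-spontaneous (proceeds in reverse).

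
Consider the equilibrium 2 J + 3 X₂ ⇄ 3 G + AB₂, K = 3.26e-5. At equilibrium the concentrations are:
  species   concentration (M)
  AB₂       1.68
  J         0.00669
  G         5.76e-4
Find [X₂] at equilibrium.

At equilibrium, K = [G]³·[AB₂] / ([J]²·[X₂]³) = 3.26e-5.
(5.76e-4)³·(1.68) / ((0.00669)²·([X₂])³) = 3.26e-5
[X₂]³ = 0.220 ⇒ [X₂] = 0.604 M

[X₂] = 0.604 M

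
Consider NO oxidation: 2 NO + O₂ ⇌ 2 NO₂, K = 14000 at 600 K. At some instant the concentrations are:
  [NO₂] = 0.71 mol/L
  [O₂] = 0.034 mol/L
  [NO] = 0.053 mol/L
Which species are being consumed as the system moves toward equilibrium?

NO, O₂ (reactants)

Q = [NO₂]² / ([NO]²·[O₂]) = (0.71)² / ((0.053)²·(0.034)) = 5300
Q = 5300 < K = 14000: net forward reaction.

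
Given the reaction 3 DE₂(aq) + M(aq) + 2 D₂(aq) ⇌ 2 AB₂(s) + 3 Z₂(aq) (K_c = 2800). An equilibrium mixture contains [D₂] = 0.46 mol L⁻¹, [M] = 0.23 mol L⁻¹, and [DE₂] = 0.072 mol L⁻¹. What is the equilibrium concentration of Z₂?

[Z₂] = 0.37 mol L⁻¹

(AB₂ is a pure solid — omitted from K_c.)
At equilibrium, K_c = [Z₂]³ / ([DE₂]³·[M]·[D₂]²) = 2800.
([Z₂])³ / ((0.072)³·(0.23)·(0.46)²) = 2800
[Z₂]³ = 0.0509 ⇒ [Z₂] = 0.37 mol L⁻¹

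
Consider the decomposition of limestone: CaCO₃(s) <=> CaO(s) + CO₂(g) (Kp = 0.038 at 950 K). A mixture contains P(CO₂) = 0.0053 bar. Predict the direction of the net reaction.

(CaCO₃, CaO are pure solids — omitted from Qp.)
Qp = P(CO₂) = 0.0053
Qp = 0.0053 < Kp = 0.038, so the forward reaction proceeds.

in the forward direction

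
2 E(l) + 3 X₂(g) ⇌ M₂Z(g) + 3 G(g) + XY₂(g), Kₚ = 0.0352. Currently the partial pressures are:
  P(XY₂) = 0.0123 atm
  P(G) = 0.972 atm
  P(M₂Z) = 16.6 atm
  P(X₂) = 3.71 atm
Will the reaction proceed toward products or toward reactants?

(E is a pure liquid — omitted from Qₚ.)
Qₚ = P(M₂Z)·P(G)³·P(XY₂) / P(X₂)³ = (16.6)·(0.972)³·(0.0123) / (3.71)³ = 0.00367
Qₚ = 0.00367 < Kₚ = 0.0352, so the forward reaction proceeds.

to the right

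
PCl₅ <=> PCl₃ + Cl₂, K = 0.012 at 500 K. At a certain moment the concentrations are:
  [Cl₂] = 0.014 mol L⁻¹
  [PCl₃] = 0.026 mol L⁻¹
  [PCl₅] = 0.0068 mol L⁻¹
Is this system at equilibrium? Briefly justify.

no; Q > K, reaction proceeds in reverse

Q = [PCl₃]·[Cl₂] / [PCl₅] = (0.026)·(0.014) / (0.0068) = 0.054
Q = 0.054 > K = 0.012: net reverse reaction.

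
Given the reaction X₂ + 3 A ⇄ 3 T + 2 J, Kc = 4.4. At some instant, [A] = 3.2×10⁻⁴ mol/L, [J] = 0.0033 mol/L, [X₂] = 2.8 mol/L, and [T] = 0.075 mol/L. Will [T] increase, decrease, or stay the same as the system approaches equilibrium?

Qc = [T]³·[J]² / ([X₂]·[A]³) = (0.075)³·(0.0033)² / ((2.8)·(3.2×10⁻⁴)³) = 50
Qc = 50 > Kc = 4.4: net reverse reaction.
T is a product, so it decreases.

decrease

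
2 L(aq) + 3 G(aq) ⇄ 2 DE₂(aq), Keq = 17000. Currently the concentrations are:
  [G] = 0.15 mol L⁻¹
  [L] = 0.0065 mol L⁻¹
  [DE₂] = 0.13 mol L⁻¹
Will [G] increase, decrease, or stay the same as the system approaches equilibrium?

increase

Q = [DE₂]² / ([L]²·[G]³) = (0.13)² / ((0.0065)²·(0.15)³) = 1.2e5
Q = 1.2e5 > Keq = 17000: net reverse reaction.
G is a reactant, so it increases.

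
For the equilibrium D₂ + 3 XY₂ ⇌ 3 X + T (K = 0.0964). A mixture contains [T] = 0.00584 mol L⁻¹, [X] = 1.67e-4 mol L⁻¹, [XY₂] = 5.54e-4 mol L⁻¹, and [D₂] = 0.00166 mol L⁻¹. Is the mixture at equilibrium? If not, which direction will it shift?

Q = [X]³·[T] / ([D₂]·[XY₂]³) = (1.67e-4)³·(0.00584) / ((0.00166)·(5.54e-4)³) = 0.0964
Q = 0.0964 = K; the system is at equilibrium.

yes, at equilibrium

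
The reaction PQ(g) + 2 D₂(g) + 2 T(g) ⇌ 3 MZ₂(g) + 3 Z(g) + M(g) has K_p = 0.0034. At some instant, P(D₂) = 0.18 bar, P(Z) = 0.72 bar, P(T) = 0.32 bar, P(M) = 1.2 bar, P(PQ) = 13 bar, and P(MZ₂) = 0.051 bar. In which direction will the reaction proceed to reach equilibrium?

toward products

Q_p = P(MZ₂)³·P(Z)³·P(M) / (P(PQ)·P(D₂)²·P(T)²) = (0.051)³·(0.72)³·(1.2) / ((13)·(0.18)²·(0.32)²) = 0.0014
Q_p = 0.0014 < K_p = 0.0034, so the forward reaction proceeds.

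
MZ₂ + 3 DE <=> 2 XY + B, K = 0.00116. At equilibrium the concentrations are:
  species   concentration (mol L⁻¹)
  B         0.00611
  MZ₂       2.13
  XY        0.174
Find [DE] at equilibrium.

[DE] = 0.421 mol L⁻¹

At equilibrium, K = [XY]²·[B] / ([MZ₂]·[DE]³) = 0.00116.
(0.174)²·(0.00611) / ((2.13)·([DE])³) = 0.00116
[DE]³ = 0.0749 ⇒ [DE] = 0.421 mol L⁻¹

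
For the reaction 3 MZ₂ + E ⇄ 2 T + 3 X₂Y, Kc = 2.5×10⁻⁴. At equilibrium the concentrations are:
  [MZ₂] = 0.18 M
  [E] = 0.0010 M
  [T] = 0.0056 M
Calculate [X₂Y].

At equilibrium, Kc = [T]²·[X₂Y]³ / ([MZ₂]³·[E]) = 2.5×10⁻⁴.
(0.0056)²·([X₂Y])³ / ((0.18)³·(0.0010)) = 2.5×10⁻⁴
[X₂Y]³ = 4.65×10⁻⁵ ⇒ [X₂Y] = 0.036 M

[X₂Y] = 0.036 M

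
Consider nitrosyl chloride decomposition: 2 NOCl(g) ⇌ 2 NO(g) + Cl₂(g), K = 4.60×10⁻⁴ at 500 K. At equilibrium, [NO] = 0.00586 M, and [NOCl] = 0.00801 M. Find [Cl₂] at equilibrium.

At equilibrium, K = [NO]²·[Cl₂] / [NOCl]² = 4.60×10⁻⁴.
(0.00586)²·([Cl₂]) / (0.00801)² = 4.60×10⁻⁴
[Cl₂] = 8.59×10⁻⁴ M

[Cl₂] = 8.59×10⁻⁴ M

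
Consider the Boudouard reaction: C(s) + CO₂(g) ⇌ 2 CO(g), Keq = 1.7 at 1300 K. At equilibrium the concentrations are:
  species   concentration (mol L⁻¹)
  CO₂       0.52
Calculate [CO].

(C is a pure solid — omitted from Keq.)
At equilibrium, Keq = [CO]² / [CO₂] = 1.7.
([CO])² / (0.52) = 1.7
[CO]² = 0.884 ⇒ [CO] = 0.94 mol L⁻¹

[CO] = 0.94 mol L⁻¹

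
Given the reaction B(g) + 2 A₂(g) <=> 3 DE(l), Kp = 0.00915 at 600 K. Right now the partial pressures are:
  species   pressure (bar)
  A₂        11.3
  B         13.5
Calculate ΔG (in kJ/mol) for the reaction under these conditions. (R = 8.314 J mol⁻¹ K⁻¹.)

(DE is a pure liquid — omitted from Qp.)
Qp = 1 / (P(B)·P(A₂)²) = 1 / ((13.5)·(11.3)²) = 5.80×10⁻⁴
ΔG = RT ln(Qp/Kp) = (8.314 J mol⁻¹ K⁻¹)(600 K) × ln(5.80×10⁻⁴/0.00915)
   = (4.988 kJ/mol)(-2.758) = -13.8 kJ/mol
ΔG < 0, so the forward reaction is spontaneous (proceeds forward).

ΔG = -13.8 kJ/mol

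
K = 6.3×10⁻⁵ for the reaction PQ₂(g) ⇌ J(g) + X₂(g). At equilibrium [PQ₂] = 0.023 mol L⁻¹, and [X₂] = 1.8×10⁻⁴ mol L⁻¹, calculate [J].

[J] = 0.0080 mol L⁻¹

At equilibrium, K = [J]·[X₂] / [PQ₂] = 6.3×10⁻⁵.
([J])·(1.8×10⁻⁴) / (0.023) = 6.3×10⁻⁵
[J] = 0.00805 = 0.0080 mol L⁻¹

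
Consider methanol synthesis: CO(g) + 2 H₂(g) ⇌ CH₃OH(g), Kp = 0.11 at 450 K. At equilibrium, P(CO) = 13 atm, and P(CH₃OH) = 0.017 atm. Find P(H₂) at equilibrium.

P(H₂) = 0.11 atm

At equilibrium, Kp = P(CH₃OH) / (P(CO)·P(H₂)²) = 0.11.
(0.017) / ((13)·(P(H₂))²) = 0.11
P(H₂)² = 0.0119 ⇒ P(H₂) = 0.11 atm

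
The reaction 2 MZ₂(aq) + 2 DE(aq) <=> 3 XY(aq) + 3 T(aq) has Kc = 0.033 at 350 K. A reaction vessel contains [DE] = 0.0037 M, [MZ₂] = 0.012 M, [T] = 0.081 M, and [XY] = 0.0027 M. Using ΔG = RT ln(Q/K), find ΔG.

ΔG = -5.32 kJ/mol

Qc = [XY]³·[T]³ / ([MZ₂]²·[DE]²) = (0.0027)³·(0.081)³ / ((0.012)²·(0.0037)²) = 0.00531
ΔG = RT ln(Qc/Kc) = (8.314 J mol⁻¹ K⁻¹)(350 K) × ln(0.00531/0.033)
   = (2.910 kJ/mol)(-1.827) = -5.32 kJ/mol
ΔG < 0, so the forward reaction is spontaneous (proceeds forward).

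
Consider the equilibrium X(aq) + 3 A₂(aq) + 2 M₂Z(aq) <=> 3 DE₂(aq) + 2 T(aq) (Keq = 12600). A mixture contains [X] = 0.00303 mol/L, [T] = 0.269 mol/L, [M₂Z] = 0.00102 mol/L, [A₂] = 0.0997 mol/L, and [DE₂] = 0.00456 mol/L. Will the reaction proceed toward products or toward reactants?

forward (toward products)

Q = [DE₂]³·[T]² / ([X]·[A₂]³·[M₂Z]²) = (0.00456)³·(0.269)² / ((0.00303)·(0.0997)³·(0.00102)²) = 2200
Q = 2200 < Keq = 12600, so the forward reaction proceeds.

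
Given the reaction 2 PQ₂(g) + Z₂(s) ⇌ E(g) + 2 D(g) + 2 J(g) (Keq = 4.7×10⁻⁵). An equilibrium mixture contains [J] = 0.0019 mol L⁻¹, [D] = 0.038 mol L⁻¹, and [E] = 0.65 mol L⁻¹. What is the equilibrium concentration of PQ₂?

[PQ₂] = 0.0085 mol L⁻¹

(Z₂ is a pure solid — omitted from Keq.)
At equilibrium, Keq = [E]·[D]²·[J]² / [PQ₂]² = 4.7×10⁻⁵.
(0.65)·(0.038)²·(0.0019)² / ([PQ₂])² = 4.7×10⁻⁵
[PQ₂]² = 7.21×10⁻⁵ ⇒ [PQ₂] = 0.0085 mol L⁻¹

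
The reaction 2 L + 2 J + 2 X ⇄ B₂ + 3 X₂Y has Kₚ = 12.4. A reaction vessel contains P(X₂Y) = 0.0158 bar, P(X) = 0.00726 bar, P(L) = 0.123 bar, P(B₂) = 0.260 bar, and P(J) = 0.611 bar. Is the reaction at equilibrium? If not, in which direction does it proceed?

toward products

Qₚ = P(B₂)·P(X₂Y)³ / (P(L)²·P(J)²·P(X)²) = (0.260)·(0.0158)³ / ((0.123)²·(0.611)²·(0.00726)²) = 3.44
Qₚ = 3.44 < Kₚ = 12.4, so the forward reaction proceeds.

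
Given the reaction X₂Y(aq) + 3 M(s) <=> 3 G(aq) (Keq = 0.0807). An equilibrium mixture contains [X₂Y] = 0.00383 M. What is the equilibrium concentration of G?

(M is a pure solid — omitted from Keq.)
At equilibrium, Keq = [G]³ / [X₂Y] = 0.0807.
([G])³ / (0.00383) = 0.0807
[G]³ = 3.09×10⁻⁴ ⇒ [G] = 0.0676 M

[G] = 0.0676 M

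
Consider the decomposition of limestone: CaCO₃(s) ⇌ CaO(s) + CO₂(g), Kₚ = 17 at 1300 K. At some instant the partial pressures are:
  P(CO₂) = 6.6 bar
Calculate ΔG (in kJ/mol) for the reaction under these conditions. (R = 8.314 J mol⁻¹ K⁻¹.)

ΔG = -10.2 kJ/mol

(CaCO₃, CaO are pure solids — omitted from Qₚ.)
Qₚ = P(CO₂) = 6.60
ΔG = RT ln(Qₚ/Kₚ) = (8.314 J mol⁻¹ K⁻¹)(1300 K) × ln(6.60/17)
   = (10.81 kJ/mol)(-0.9461) = -10.2 kJ/mol
ΔG < 0, so the forward reaction is spontaneous (proceeds forward).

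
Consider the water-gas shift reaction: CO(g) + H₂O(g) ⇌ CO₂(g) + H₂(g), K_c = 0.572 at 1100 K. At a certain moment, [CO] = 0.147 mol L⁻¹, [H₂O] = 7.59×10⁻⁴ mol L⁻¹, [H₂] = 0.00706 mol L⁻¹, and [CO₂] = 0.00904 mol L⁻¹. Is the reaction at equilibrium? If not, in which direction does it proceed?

at equilibrium

Q_c = [CO₂]·[H₂] / ([CO]·[H₂O]) = (0.00904)·(0.00706) / ((0.147)·(7.59×10⁻⁴)) = 0.572
Q_c = 0.572 = K_c, so the system is already at equilibrium.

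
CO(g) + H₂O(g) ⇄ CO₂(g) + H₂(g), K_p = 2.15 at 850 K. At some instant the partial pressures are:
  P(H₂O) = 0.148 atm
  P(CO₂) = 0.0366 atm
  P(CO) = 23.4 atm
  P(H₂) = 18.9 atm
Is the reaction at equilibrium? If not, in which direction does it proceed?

Q_p = P(CO₂)·P(H₂) / (P(CO)·P(H₂O)) = (0.0366)·(18.9) / ((23.4)·(0.148)) = 0.200
Q_p = 0.200 < K_p = 2.15, so the forward reaction proceeds.

to the right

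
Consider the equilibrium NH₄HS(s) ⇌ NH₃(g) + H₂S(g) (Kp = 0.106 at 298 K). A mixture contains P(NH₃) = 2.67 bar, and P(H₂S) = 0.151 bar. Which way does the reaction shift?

(NH₄HS is a pure solid — omitted from Qp.)
Qp = P(NH₃)·P(H₂S) = (2.67)·(0.151) = 0.403
Qp = 0.403 > Kp = 0.106, so the reverse reaction proceeds.

to the left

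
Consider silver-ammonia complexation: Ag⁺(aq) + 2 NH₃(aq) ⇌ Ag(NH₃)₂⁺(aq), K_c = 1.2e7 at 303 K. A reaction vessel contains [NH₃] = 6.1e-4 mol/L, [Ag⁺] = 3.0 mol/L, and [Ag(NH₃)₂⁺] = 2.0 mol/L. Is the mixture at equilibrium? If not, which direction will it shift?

Q_c = [Ag(NH₃)₂⁺] / ([Ag⁺]·[NH₃]²) = (2.0) / ((3.0)·(6.1e-4)²) = 1.8e6
Q_c = 1.8e6 < K_c = 1.2e7: net forward reaction.

no; Q < K, reaction proceeds forward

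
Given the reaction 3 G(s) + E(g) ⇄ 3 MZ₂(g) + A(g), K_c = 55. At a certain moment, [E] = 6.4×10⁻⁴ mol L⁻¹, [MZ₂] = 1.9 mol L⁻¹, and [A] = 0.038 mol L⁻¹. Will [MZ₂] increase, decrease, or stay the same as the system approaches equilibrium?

(G is a pure solid — omitted from Q_c.)
Q_c = [MZ₂]³·[A] / [E] = (1.9)³·(0.038) / (6.4×10⁻⁴) = 410
Q_c = 410 > K_c = 55: net reverse reaction.
MZ₂ is a product, so it decreases.

decrease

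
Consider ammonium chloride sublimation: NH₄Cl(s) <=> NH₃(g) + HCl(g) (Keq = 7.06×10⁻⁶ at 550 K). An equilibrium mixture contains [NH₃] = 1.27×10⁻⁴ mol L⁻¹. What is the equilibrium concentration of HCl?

[HCl] = 0.0556 mol L⁻¹

(NH₄Cl is a pure solid — omitted from Keq.)
At equilibrium, Keq = [NH₃]·[HCl] = 7.06×10⁻⁶.
(1.27×10⁻⁴)·([HCl]) = 7.06×10⁻⁶
[HCl] = 0.0556 mol L⁻¹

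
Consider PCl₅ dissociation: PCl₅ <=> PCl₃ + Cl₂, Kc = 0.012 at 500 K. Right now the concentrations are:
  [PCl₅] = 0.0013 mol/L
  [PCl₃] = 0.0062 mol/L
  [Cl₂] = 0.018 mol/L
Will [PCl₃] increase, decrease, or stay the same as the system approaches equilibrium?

decrease

Qc = [PCl₃]·[Cl₂] / [PCl₅] = (0.0062)·(0.018) / (0.0013) = 0.086
Qc = 0.086 > Kc = 0.012: net reverse reaction.
PCl₃ is a product, so it decreases.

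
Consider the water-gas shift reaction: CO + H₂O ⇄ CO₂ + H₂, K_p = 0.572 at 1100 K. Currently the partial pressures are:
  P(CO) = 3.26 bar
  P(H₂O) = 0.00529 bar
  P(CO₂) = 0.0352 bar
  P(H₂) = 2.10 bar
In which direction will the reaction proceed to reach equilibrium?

Q_p = P(CO₂)·P(H₂) / (P(CO)·P(H₂O)) = (0.0352)·(2.10) / ((3.26)·(0.00529)) = 4.29
Q_p = 4.29 > K_p = 0.572, so the reverse reaction proceeds.

toward reactants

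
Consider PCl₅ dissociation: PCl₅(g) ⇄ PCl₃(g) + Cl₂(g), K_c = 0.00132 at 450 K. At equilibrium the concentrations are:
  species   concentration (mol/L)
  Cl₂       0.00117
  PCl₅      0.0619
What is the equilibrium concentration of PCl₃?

[PCl₃] = 0.0698 mol/L

At equilibrium, K_c = [PCl₃]·[Cl₂] / [PCl₅] = 0.00132.
([PCl₃])·(0.00117) / (0.0619) = 0.00132
[PCl₃] = 0.0698 mol/L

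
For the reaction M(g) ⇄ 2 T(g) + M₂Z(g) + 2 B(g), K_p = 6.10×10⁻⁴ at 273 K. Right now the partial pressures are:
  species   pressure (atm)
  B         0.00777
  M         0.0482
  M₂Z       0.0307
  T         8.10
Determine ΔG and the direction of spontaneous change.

Q_p = P(T)²·P(M₂Z)·P(B)² / P(M) = (8.10)²·(0.0307)·(0.00777)² / (0.0482) = 0.00252
ΔG = RT ln(Q_p/K_p) = (8.314 J mol⁻¹ K⁻¹)(273 K) × ln(0.00252/6.10×10⁻⁴)
   = (2.270 kJ/mol)(1.419) = 3.22 kJ/mol
ΔG > 0, so the forward reaction is non-spontaneous (proceeds in reverse).

ΔG = 3.22 kJ/mol; the forward reaction is non-spontaneous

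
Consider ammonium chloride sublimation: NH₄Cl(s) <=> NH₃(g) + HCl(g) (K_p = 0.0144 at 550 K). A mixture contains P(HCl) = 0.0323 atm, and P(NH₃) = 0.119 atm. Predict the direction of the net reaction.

to the right

(NH₄Cl is a pure solid — omitted from Q_p.)
Q_p = P(NH₃)·P(HCl) = (0.119)·(0.0323) = 0.00384
Q_p = 0.00384 < K_p = 0.0144, so the forward reaction proceeds.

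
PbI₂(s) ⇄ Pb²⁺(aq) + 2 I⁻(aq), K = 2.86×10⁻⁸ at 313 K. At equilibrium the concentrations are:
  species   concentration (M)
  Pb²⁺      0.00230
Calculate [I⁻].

[I⁻] = 0.00353 M

(PbI₂ is a pure solid — omitted from K.)
At equilibrium, K = [Pb²⁺]·[I⁻]² = 2.86×10⁻⁸.
(0.00230)·([I⁻])² = 2.86×10⁻⁸
[I⁻]² = 1.24×10⁻⁵ ⇒ [I⁻] = 0.00353 M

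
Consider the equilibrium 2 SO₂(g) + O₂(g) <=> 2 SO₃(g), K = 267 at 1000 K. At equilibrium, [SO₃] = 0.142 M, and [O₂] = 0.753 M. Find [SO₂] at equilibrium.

[SO₂] = 0.0100 M

At equilibrium, K = [SO₃]² / ([SO₂]²·[O₂]) = 267.
(0.142)² / (([SO₂])²·(0.753)) = 267
[SO₂]² = 1.00×10⁻⁴ ⇒ [SO₂] = 0.0100 M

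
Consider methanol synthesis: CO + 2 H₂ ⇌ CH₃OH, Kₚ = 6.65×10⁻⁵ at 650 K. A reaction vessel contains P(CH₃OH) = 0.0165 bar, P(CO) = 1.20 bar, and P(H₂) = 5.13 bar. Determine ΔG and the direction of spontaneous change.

ΔG = 11.1 kJ/mol; the forward reaction is non-spontaneous

Qₚ = P(CH₃OH) / (P(CO)·P(H₂)²) = (0.0165) / ((1.20)·(5.13)²) = 5.22×10⁻⁴
ΔG = RT ln(Qₚ/Kₚ) = (8.314 J mol⁻¹ K⁻¹)(650 K) × ln(5.22×10⁻⁴/6.65×10⁻⁵)
   = (5.404 kJ/mol)(2.060) = 11.1 kJ/mol
ΔG > 0, so the forward reaction is non-spontaneous (proceeds in reverse).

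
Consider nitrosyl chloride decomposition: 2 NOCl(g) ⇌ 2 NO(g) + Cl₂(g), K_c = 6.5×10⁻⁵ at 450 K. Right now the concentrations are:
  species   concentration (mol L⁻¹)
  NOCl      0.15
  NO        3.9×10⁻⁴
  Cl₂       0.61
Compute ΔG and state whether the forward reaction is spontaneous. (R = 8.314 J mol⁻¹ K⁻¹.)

Q_c = [NO]²·[Cl₂] / [NOCl]² = (3.9×10⁻⁴)²·(0.61) / (0.15)² = 4.12×10⁻⁶
ΔG = RT ln(Q_c/K_c) = (8.314 J mol⁻¹ K⁻¹)(450 K) × ln(4.12×10⁻⁶/6.5×10⁻⁵)
   = (3.741 kJ/mol)(-2.759) = -10.3 kJ/mol
ΔG < 0, so the forward reaction is spontaneous (proceeds forward).

ΔG = -10.3 kJ/mol; the forward reaction is spontaneous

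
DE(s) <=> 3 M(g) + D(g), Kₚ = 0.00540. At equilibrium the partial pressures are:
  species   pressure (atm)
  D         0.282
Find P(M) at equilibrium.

P(M) = 0.268 atm

(DE is a pure solid — omitted from Kₚ.)
At equilibrium, Kₚ = P(M)³·P(D) = 0.00540.
(P(M))³·(0.282) = 0.00540
P(M)³ = 0.0191 ⇒ P(M) = 0.268 atm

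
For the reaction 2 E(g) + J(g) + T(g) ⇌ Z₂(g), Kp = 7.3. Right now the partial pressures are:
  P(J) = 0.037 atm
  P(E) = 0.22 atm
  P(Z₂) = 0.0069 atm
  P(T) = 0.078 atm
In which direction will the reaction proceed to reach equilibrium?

reverse (toward reactants)

Qp = P(Z₂) / (P(E)²·P(J)·P(T)) = (0.0069) / ((0.22)²·(0.037)·(0.078)) = 49
Qp = 49 > Kp = 7.3, so the reverse reaction proceeds.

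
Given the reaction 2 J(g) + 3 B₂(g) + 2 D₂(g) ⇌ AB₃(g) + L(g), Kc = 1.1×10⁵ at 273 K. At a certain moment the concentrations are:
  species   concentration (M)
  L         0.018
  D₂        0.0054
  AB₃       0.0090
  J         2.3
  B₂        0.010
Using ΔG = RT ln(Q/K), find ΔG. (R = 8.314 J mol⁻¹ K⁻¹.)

Qc = [AB₃]·[L] / ([J]²·[B₂]³·[D₂]²) = (0.0090)·(0.018) / ((2.3)²·(0.010)³·(0.0054)²) = 1.05×10⁶
ΔG = RT ln(Qc/Kc) = (8.314 J mol⁻¹ K⁻¹)(273 K) × ln(1.05×10⁶/1.1×10⁵)
   = (2.270 kJ/mol)(2.256) = 5.12 kJ/mol
ΔG > 0, so the forward reaction is non-spontaneous (proceeds in reverse).

ΔG = 5.12 kJ/mol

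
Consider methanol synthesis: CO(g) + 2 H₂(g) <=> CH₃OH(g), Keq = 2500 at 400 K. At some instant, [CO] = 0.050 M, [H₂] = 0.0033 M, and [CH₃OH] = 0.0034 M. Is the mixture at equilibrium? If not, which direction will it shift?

Q = [CH₃OH] / ([CO]·[H₂]²) = (0.0034) / ((0.050)·(0.0033)²) = 6200
Q = 6200 > Keq = 2500: net reverse reaction.

no; Q > K, reaction proceeds in reverse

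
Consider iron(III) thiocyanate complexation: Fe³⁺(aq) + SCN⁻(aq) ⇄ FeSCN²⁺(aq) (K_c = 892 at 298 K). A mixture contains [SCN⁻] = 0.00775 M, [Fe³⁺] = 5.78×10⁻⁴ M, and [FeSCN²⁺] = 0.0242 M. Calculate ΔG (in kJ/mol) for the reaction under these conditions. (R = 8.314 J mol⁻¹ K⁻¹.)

ΔG = 4.46 kJ/mol

Q_c = [FeSCN²⁺] / ([Fe³⁺]·[SCN⁻]) = (0.0242) / ((5.78×10⁻⁴)·(0.00775)) = 5400
ΔG = RT ln(Q_c/K_c) = (8.314 J mol⁻¹ K⁻¹)(298 K) × ln(5400/892)
   = (2.478 kJ/mol)(1.801) = 4.46 kJ/mol
ΔG > 0, so the forward reaction is non-spontaneous (proceeds in reverse).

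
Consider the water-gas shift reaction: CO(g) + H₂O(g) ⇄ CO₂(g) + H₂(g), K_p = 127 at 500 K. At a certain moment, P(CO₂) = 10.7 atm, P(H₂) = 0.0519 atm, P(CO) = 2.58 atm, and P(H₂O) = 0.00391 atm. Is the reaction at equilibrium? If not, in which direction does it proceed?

Q_p = P(CO₂)·P(H₂) / (P(CO)·P(H₂O)) = (10.7)·(0.0519) / ((2.58)·(0.00391)) = 55.0
Q_p = 55.0 < K_p = 127, so the forward reaction proceeds.

forward (toward products)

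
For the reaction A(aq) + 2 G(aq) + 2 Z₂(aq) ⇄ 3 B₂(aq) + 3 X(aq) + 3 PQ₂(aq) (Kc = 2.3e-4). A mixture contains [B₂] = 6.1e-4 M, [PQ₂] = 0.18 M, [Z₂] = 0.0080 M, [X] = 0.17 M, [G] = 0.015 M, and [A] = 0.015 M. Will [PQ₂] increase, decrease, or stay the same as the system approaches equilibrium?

Qc = [B₂]³·[X]³·[PQ₂]³ / ([A]·[G]²·[Z₂]²) = (6.1e-4)³·(0.17)³·(0.18)³ / ((0.015)·(0.015)²·(0.0080)²) = 3.0e-5
Qc = 3.0e-5 < Kc = 2.3e-4: net forward reaction.
PQ₂ is a product, so it increases.

increase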